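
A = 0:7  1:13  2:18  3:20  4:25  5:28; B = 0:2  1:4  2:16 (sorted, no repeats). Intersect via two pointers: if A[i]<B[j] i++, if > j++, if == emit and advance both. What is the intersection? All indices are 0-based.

[i=0,j=0] 7>2 → j++
[i=0,j=1] 7>4 → j++
[i=0,j=2] 7<16 → i++
[i=1,j=2] 13<16 → i++
[i=2,j=2] 18>16 → j++

intersection = []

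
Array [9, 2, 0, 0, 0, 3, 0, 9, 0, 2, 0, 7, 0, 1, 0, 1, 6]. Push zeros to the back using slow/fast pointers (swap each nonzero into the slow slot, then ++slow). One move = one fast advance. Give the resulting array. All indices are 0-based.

(s=0,f=0) a[fast]=9≠0 swap→a[0]=9 → slow++,fast++
(s=1,f=1) a[fast]=2≠0 swap→a[1]=2 → slow++,fast++
(s=2,f=2) a[fast]=0 → fast++
(s=2,f=3) a[fast]=0 → fast++
(s=2,f=4) a[fast]=0 → fast++
(s=2,f=5) a[fast]=3≠0 swap→a[2]=3 → slow++,fast++
(s=3,f=6) a[fast]=0 → fast++
(s=3,f=7) a[fast]=9≠0 swap→a[3]=9 → slow++,fast++
(s=4,f=8) a[fast]=0 → fast++
(s=4,f=9) a[fast]=2≠0 swap→a[4]=2 → slow++,fast++
(s=5,f=10) a[fast]=0 → fast++
(s=5,f=11) a[fast]=7≠0 swap→a[5]=7 → slow++,fast++
(s=6,f=12) a[fast]=0 → fast++
(s=6,f=13) a[fast]=1≠0 swap→a[6]=1 → slow++,fast++
(s=7,f=14) a[fast]=0 → fast++
(s=7,f=15) a[fast]=1≠0 swap→a[7]=1 → slow++,fast++
(s=8,f=16) a[fast]=6≠0 swap→a[8]=6 → slow++,fast++

[9, 2, 3, 9, 2, 7, 1, 1, 6, 0, 0, 0, 0, 0, 0, 0, 0]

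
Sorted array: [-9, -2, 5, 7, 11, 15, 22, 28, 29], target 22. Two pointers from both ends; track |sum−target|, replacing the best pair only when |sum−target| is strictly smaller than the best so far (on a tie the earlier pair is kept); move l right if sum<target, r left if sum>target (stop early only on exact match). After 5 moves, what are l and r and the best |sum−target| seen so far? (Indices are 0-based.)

[0,8] -9+29=20 d=2 * → l++
[1,8] -2+29=27 d=5 → r--
[1,7] -2+28=26 d=4 → r--
[1,6] -2+22=20 d=2 → l++
[2,6] 5+22=27 d=5 → r--

l=2, r=5, best |Δ|=2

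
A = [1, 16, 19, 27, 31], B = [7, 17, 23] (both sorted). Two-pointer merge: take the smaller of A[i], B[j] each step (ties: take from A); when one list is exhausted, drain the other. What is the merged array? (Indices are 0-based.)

i=0 j=0: A[i]=1<=B[j]=7 take 1, i++
i=1 j=0: A[i]=16>B[j]=7 take 7, j++
i=1 j=1: A[i]=16<=B[j]=17 take 16, i++
i=2 j=1: A[i]=19>B[j]=17 take 17, j++
i=2 j=2: A[i]=19<=B[j]=23 take 19, i++
i=3 j=2: A[i]=27>B[j]=23 take 23, j++
i=3 j=3: B done, take A[i]=27, i++
i=4 j=3: B done, take A[i]=31, i++

[1, 7, 16, 17, 19, 23, 27, 31]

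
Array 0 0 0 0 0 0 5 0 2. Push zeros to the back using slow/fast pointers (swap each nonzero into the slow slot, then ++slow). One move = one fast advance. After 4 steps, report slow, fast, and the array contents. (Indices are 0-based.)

slow=0, fast=4, a=[0, 0, 0, 0, 0, 0, 5, 0, 2]

(s=0,f=0) a[fast]=0 → fast++
(s=0,f=1) a[fast]=0 → fast++
(s=0,f=2) a[fast]=0 → fast++
(s=0,f=3) a[fast]=0 → fast++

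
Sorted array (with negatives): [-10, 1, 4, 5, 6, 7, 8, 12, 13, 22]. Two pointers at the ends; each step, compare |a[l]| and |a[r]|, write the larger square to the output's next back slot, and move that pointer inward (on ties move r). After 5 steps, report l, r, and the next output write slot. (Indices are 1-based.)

l=2, r=6, next write slot=5

l=1 r=10: |-10|<=|22| out[10]=484, r--
l=1 r=9: |-10|<=|13| out[9]=169, r--
l=1 r=8: |-10|<=|12| out[8]=144, r--
l=1 r=7: |-10|>|8| out[7]=100, l++
l=2 r=7: |1|<=|8| out[6]=64, r--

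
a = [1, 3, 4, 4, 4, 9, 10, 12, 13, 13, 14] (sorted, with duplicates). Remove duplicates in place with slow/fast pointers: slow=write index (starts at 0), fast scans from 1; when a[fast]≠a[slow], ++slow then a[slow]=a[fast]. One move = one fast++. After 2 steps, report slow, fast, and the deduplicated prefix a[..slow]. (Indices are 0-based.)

slow=2, fast=3, prefix=[1, 3, 4]

(s=0,f=1) a[fast]=3≠a[slow]=1 write a[1]=3 → slow++,fast++
(s=1,f=2) a[fast]=4≠a[slow]=3 write a[2]=4 → slow++,fast++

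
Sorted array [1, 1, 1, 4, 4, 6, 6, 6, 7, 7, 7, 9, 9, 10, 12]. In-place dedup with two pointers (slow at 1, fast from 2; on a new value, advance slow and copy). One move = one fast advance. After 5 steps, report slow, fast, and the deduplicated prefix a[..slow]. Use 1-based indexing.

(s=1,f=2) a[fast]=1=a[slow] dup → fast++
(s=1,f=3) a[fast]=1=a[slow] dup → fast++
(s=1,f=4) a[fast]=4≠a[slow]=1 write a[2]=4 → slow++,fast++
(s=2,f=5) a[fast]=4=a[slow] dup → fast++
(s=2,f=6) a[fast]=6≠a[slow]=4 write a[3]=6 → slow++,fast++

slow=3, fast=7, prefix=[1, 4, 6]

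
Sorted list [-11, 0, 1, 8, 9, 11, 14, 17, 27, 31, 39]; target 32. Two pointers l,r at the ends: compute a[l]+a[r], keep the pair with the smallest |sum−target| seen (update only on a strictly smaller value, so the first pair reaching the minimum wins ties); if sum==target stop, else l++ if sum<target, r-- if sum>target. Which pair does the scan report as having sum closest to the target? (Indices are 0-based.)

[0,10] -11+39=28 d=4 * → l++
[1,10] 0+39=39 d=7 → r--
[1,9] 0+31=31 d=1 * → l++
[2,9] 1+31=32 d=0 * → stop

pair (1, 31) with sum 32 (|Δ|=0)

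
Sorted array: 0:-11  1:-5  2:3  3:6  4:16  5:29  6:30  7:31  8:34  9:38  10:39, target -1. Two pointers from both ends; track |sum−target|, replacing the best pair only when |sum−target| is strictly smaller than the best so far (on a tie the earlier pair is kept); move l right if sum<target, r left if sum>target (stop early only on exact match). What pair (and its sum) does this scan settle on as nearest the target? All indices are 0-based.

l=0 r=10: -11+39=28 d=29 *, r--
l=0 r=9: -11+38=27 d=28 *, r--
l=0 r=8: -11+34=23 d=24 *, r--
l=0 r=7: -11+31=20 d=21 *, r--
l=0 r=6: -11+30=19 d=20 *, r--
l=0 r=5: -11+29=18 d=19 *, r--
l=0 r=4: -11+16=5 d=6 *, r--
l=0 r=3: -11+6=-5 d=4 *, l++
l=1 r=3: -5+6=1 d=2 *, r--
l=1 r=2: -5+3=-2 d=1 *, l++

pair (-5, 3) with sum -2 (|Δ|=1)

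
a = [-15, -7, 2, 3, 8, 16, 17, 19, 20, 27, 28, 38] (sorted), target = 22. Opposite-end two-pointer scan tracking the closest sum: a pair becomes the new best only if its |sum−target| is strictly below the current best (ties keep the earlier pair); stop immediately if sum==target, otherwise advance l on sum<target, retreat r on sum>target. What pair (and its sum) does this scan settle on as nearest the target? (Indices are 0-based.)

[0,11] -15+38=23 d=1 * → r--
[0,10] -15+28=13 d=9 → l++
[1,10] -7+28=21 d=1 → l++
[2,10] 2+28=30 d=8 → r--
[2,9] 2+27=29 d=7 → r--
[2,8] 2+20=22 d=0 * → stop

pair (2, 20) with sum 22 (|Δ|=0)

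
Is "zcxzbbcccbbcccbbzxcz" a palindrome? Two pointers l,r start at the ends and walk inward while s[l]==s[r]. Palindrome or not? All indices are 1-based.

palindrome

[1,20] 'z'=='z' → l++,r--
[2,19] 'c'=='c' → l++,r--
[3,18] 'x'=='x' → l++,r--
[4,17] 'z'=='z' → l++,r--
[5,16] 'b'=='b' → l++,r--
[6,15] 'b'=='b' → l++,r--
[7,14] 'c'=='c' → l++,r--
[8,13] 'c'=='c' → l++,r--
[9,12] 'c'=='c' → l++,r--
[10,11] 'b'=='b' → l++,r--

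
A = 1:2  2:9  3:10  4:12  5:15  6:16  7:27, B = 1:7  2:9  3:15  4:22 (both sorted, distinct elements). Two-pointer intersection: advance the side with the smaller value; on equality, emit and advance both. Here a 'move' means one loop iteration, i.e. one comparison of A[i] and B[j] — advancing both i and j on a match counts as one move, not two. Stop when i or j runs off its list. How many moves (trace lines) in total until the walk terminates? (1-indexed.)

[i=1,j=1] 2<7 → i++
[i=2,j=1] 9>7 → j++
[i=2,j=2] 9==9 emit → i++,j++
[i=3,j=3] 10<15 → i++
[i=4,j=3] 12<15 → i++
[i=5,j=3] 15==15 emit → i++,j++
[i=6,j=4] 16<22 → i++
[i=7,j=4] 27>22 → j++

8 moves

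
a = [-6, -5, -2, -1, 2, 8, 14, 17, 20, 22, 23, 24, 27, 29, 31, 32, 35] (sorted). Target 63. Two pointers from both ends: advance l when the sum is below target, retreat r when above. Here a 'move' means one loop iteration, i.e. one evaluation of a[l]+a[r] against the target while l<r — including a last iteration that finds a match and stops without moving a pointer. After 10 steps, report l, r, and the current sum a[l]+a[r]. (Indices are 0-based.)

[0,16] -6+35=29 <63 → l++
[1,16] -5+35=30 <63 → l++
[2,16] -2+35=33 <63 → l++
[3,16] -1+35=34 <63 → l++
[4,16] 2+35=37 <63 → l++
[5,16] 8+35=43 <63 → l++
[6,16] 14+35=49 <63 → l++
[7,16] 17+35=52 <63 → l++
[8,16] 20+35=55 <63 → l++
[9,16] 22+35=57 <63 → l++

l=10, r=16, sum=58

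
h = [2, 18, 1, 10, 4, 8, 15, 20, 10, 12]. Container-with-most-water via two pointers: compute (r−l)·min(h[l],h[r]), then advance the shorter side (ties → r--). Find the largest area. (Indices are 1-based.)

max area = 108

[1,10] min(2,12)*9=18 best=18 * → l++
[2,10] min(18,12)*8=96 best=96 * → r--
[2,9] min(18,10)*7=70 best=96 → r--
[2,8] min(18,20)*6=108 best=108 * → l++
[3,8] min(1,20)*5=5 best=108 → l++
[4,8] min(10,20)*4=40 best=108 → l++
[5,8] min(4,20)*3=12 best=108 → l++
[6,8] min(8,20)*2=16 best=108 → l++
[7,8] min(15,20)*1=15 best=108 → l++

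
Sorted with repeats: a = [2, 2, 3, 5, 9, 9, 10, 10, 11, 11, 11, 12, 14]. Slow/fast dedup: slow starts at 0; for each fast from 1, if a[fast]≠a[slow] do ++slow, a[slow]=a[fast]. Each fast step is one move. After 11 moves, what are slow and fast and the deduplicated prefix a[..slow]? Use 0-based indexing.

slow=6, fast=12, prefix=[2, 3, 5, 9, 10, 11, 12]

slow=0 fast=1: a[fast]=2=a[slow] dup, fast++
slow=0 fast=2: a[fast]=3≠a[slow]=2 write a[1]=3, slow++,fast++
slow=1 fast=3: a[fast]=5≠a[slow]=3 write a[2]=5, slow++,fast++
slow=2 fast=4: a[fast]=9≠a[slow]=5 write a[3]=9, slow++,fast++
slow=3 fast=5: a[fast]=9=a[slow] dup, fast++
slow=3 fast=6: a[fast]=10≠a[slow]=9 write a[4]=10, slow++,fast++
slow=4 fast=7: a[fast]=10=a[slow] dup, fast++
slow=4 fast=8: a[fast]=11≠a[slow]=10 write a[5]=11, slow++,fast++
slow=5 fast=9: a[fast]=11=a[slow] dup, fast++
slow=5 fast=10: a[fast]=11=a[slow] dup, fast++
slow=5 fast=11: a[fast]=12≠a[slow]=11 write a[6]=12, slow++,fast++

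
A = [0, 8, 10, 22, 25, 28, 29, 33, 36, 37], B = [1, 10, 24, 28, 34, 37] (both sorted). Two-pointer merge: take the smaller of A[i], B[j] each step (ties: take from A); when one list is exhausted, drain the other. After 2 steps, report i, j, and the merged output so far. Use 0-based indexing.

[i=0,j=0] A[i]=0<=B[j]=1 take 0 → i++
[i=1,j=0] A[i]=8>B[j]=1 take 1 → j++

i=1, j=1, merged so far=[0, 1]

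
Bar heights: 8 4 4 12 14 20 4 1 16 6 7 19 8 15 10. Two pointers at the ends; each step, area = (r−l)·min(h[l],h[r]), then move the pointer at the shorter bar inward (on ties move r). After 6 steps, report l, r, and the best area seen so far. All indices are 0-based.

[0,14] min(8,10)*14=112 best=112 * → l++
[1,14] min(4,10)*13=52 best=112 → l++
[2,14] min(4,10)*12=48 best=112 → l++
[3,14] min(12,10)*11=110 best=112 → r--
[3,13] min(12,15)*10=120 best=120 * → l++
[4,13] min(14,15)*9=126 best=126 * → l++

l=5, r=13, best area=126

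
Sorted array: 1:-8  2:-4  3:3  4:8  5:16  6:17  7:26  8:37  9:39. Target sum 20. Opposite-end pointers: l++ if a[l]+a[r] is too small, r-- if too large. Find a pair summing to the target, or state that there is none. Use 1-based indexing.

[1,9] -8+39=31 >20 → r--
[1,8] -8+37=29 >20 → r--
[1,7] -8+26=18 <20 → l++
[2,7] -4+26=22 >20 → r--
[2,6] -4+17=13 <20 → l++
[3,6] 3+17=20 → found

(3, 17)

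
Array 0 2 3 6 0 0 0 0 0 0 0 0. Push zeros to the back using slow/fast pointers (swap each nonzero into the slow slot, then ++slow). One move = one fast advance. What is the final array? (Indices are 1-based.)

(s=1,f=1) a[fast]=0 → fast++
(s=1,f=2) a[fast]=2≠0 swap→a[1]=2 → slow++,fast++
(s=2,f=3) a[fast]=3≠0 swap→a[2]=3 → slow++,fast++
(s=3,f=4) a[fast]=6≠0 swap→a[3]=6 → slow++,fast++
(s=4,f=5) a[fast]=0 → fast++
(s=4,f=6) a[fast]=0 → fast++
(s=4,f=7) a[fast]=0 → fast++
(s=4,f=8) a[fast]=0 → fast++
(s=4,f=9) a[fast]=0 → fast++
(s=4,f=10) a[fast]=0 → fast++
(s=4,f=11) a[fast]=0 → fast++
(s=4,f=12) a[fast]=0 → fast++

[2, 3, 6, 0, 0, 0, 0, 0, 0, 0, 0, 0]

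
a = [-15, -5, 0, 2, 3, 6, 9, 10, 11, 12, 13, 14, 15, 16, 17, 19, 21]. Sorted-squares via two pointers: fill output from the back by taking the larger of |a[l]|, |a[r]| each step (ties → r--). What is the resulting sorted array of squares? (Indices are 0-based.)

[0, 4, 9, 25, 36, 81, 100, 121, 144, 169, 196, 225, 225, 256, 289, 361, 441]

[0,16] |-15|<=|21| out[16]=441 → r--
[0,15] |-15|<=|19| out[15]=361 → r--
[0,14] |-15|<=|17| out[14]=289 → r--
[0,13] |-15|<=|16| out[13]=256 → r--
[0,12] |-15|<=|15| out[12]=225 → r--
[0,11] |-15|>|14| out[11]=225 → l++
[1,11] |-5|<=|14| out[10]=196 → r--
[1,10] |-5|<=|13| out[9]=169 → r--
[1,9] |-5|<=|12| out[8]=144 → r--
[1,8] |-5|<=|11| out[7]=121 → r--
[1,7] |-5|<=|10| out[6]=100 → r--
[1,6] |-5|<=|9| out[5]=81 → r--
[1,5] |-5|<=|6| out[4]=36 → r--
[1,4] |-5|>|3| out[3]=25 → l++
[2,4] |0|<=|3| out[2]=9 → r--
[2,3] |0|<=|2| out[1]=4 → r--
[2,2] |0|<=|0| out[0]=0 → r--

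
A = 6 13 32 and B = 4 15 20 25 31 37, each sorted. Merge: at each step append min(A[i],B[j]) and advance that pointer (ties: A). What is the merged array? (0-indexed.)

[4, 6, 13, 15, 20, 25, 31, 32, 37]

[i=0,j=0] A[i]=6>B[j]=4 take 4 → j++
[i=0,j=1] A[i]=6<=B[j]=15 take 6 → i++
[i=1,j=1] A[i]=13<=B[j]=15 take 13 → i++
[i=2,j=1] A[i]=32>B[j]=15 take 15 → j++
[i=2,j=2] A[i]=32>B[j]=20 take 20 → j++
[i=2,j=3] A[i]=32>B[j]=25 take 25 → j++
[i=2,j=4] A[i]=32>B[j]=31 take 31 → j++
[i=2,j=5] A[i]=32<=B[j]=37 take 32 → i++
[i=3,j=5] A done, take B[j]=37 → j++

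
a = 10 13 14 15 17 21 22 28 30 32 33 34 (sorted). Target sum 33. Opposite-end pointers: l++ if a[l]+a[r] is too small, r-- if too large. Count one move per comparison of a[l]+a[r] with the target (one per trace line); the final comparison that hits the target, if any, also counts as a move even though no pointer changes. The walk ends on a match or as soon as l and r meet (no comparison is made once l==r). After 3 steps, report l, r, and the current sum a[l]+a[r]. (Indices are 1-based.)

l=1 r=12: 10+34=44 >33, r--
l=1 r=11: 10+33=43 >33, r--
l=1 r=10: 10+32=42 >33, r--

l=1, r=9, sum=40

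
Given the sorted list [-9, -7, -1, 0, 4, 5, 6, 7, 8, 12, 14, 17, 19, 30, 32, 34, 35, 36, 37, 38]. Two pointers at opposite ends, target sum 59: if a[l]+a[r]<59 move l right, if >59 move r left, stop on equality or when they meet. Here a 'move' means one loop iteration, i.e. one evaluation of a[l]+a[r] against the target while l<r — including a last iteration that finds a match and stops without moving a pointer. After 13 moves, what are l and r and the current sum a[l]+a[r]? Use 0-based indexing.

l=0 r=19: -9+38=29 <59, l++
l=1 r=19: -7+38=31 <59, l++
l=2 r=19: -1+38=37 <59, l++
l=3 r=19: 0+38=38 <59, l++
l=4 r=19: 4+38=42 <59, l++
l=5 r=19: 5+38=43 <59, l++
l=6 r=19: 6+38=44 <59, l++
l=7 r=19: 7+38=45 <59, l++
l=8 r=19: 8+38=46 <59, l++
l=9 r=19: 12+38=50 <59, l++
l=10 r=19: 14+38=52 <59, l++
l=11 r=19: 17+38=55 <59, l++
l=12 r=19: 19+38=57 <59, l++

l=13, r=19, sum=68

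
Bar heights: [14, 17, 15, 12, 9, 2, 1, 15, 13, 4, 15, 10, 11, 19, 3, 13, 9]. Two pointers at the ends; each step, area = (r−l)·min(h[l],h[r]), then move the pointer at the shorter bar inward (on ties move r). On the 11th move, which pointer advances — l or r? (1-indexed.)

l

[1,17] min(14,9)*16=144 best=144 * → r--
[1,16] min(14,13)*15=195 best=195 * → r--
[1,15] min(14,3)*14=42 best=195 → r--
[1,14] min(14,19)*13=182 best=195 → l++
[2,14] min(17,19)*12=204 best=204 * → l++
[3,14] min(15,19)*11=165 best=204 → l++
[4,14] min(12,19)*10=120 best=204 → l++
[5,14] min(9,19)*9=81 best=204 → l++
[6,14] min(2,19)*8=16 best=204 → l++
[7,14] min(1,19)*7=7 best=204 → l++
[8,14] min(15,19)*6=90 best=204 → l++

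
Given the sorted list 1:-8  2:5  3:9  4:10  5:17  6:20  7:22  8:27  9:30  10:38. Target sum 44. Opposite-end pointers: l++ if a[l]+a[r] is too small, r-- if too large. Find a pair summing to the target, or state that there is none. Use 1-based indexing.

(17, 27)

l=1 r=10: -8+38=30 <44, l++
l=2 r=10: 5+38=43 <44, l++
l=3 r=10: 9+38=47 >44, r--
l=3 r=9: 9+30=39 <44, l++
l=4 r=9: 10+30=40 <44, l++
l=5 r=9: 17+30=47 >44, r--
l=5 r=8: 17+27=44, found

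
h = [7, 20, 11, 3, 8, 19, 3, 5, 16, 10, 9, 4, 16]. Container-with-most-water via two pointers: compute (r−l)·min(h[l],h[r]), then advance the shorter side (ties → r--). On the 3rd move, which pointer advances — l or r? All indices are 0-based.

r

l=0 r=12: min(7,16)*12=84 best=84 *, l++
l=1 r=12: min(20,16)*11=176 best=176 *, r--
l=1 r=11: min(20,4)*10=40 best=176, r--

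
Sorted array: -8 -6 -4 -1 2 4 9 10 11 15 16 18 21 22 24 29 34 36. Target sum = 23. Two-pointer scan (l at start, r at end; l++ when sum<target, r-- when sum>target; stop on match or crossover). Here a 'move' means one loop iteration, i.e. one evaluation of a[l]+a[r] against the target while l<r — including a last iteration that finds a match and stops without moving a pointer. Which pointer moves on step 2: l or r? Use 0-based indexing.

r

l=0 r=17: -8+36=28 >23, r--
l=0 r=16: -8+34=26 >23, r--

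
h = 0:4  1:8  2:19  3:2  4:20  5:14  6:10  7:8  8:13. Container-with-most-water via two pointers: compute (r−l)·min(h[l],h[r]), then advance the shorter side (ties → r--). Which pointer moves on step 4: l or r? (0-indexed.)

r

l=0 r=8: min(4,13)*8=32 best=32 *, l++
l=1 r=8: min(8,13)*7=56 best=56 *, l++
l=2 r=8: min(19,13)*6=78 best=78 *, r--
l=2 r=7: min(19,8)*5=40 best=78, r--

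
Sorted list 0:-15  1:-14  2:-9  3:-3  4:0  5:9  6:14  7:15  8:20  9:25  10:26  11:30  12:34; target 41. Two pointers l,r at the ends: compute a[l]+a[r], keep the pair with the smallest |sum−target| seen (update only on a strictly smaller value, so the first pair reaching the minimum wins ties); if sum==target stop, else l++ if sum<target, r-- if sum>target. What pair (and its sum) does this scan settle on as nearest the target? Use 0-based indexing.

[0,12] -15+34=19 d=22 * → l++
[1,12] -14+34=20 d=21 * → l++
[2,12] -9+34=25 d=16 * → l++
[3,12] -3+34=31 d=10 * → l++
[4,12] 0+34=34 d=7 * → l++
[5,12] 9+34=43 d=2 * → r--
[5,11] 9+30=39 d=2 → l++
[6,11] 14+30=44 d=3 → r--
[6,10] 14+26=40 d=1 * → l++
[7,10] 15+26=41 d=0 * → stop

pair (15, 26) with sum 41 (|Δ|=0)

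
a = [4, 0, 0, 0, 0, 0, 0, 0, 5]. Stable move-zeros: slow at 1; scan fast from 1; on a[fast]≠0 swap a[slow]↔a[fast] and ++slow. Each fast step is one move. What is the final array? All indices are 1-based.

[4, 5, 0, 0, 0, 0, 0, 0, 0]

slow=1 fast=1: a[fast]=4≠0 swap→a[1]=4, slow++,fast++
slow=2 fast=2: a[fast]=0, fast++
slow=2 fast=3: a[fast]=0, fast++
slow=2 fast=4: a[fast]=0, fast++
slow=2 fast=5: a[fast]=0, fast++
slow=2 fast=6: a[fast]=0, fast++
slow=2 fast=7: a[fast]=0, fast++
slow=2 fast=8: a[fast]=0, fast++
slow=2 fast=9: a[fast]=5≠0 swap→a[2]=5, slow++,fast++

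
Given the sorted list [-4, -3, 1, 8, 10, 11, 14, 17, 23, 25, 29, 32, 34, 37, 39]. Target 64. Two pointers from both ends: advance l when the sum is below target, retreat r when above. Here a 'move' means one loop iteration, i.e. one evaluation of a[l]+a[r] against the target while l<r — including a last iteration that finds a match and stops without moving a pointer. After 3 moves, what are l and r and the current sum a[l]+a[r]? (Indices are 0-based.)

l=3, r=14, sum=47

[0,14] -4+39=35 <64 → l++
[1,14] -3+39=36 <64 → l++
[2,14] 1+39=40 <64 → l++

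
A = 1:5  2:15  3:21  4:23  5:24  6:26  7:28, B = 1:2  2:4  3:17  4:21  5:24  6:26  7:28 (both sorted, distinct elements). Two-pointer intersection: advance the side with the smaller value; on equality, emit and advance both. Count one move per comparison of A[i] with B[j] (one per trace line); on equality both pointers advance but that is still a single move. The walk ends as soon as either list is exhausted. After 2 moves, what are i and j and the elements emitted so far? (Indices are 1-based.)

i=1, j=3, emitted=[]

i=1 j=1: 5>2, j++
i=1 j=2: 5>4, j++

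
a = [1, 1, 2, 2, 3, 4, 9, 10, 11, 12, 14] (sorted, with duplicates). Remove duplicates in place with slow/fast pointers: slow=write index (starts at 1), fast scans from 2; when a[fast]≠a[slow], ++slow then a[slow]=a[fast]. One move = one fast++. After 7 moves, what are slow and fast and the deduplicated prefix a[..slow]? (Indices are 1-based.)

slow=6, fast=9, prefix=[1, 2, 3, 4, 9, 10]

slow=1 fast=2: a[fast]=1=a[slow] dup, fast++
slow=1 fast=3: a[fast]=2≠a[slow]=1 write a[2]=2, slow++,fast++
slow=2 fast=4: a[fast]=2=a[slow] dup, fast++
slow=2 fast=5: a[fast]=3≠a[slow]=2 write a[3]=3, slow++,fast++
slow=3 fast=6: a[fast]=4≠a[slow]=3 write a[4]=4, slow++,fast++
slow=4 fast=7: a[fast]=9≠a[slow]=4 write a[5]=9, slow++,fast++
slow=5 fast=8: a[fast]=10≠a[slow]=9 write a[6]=10, slow++,fast++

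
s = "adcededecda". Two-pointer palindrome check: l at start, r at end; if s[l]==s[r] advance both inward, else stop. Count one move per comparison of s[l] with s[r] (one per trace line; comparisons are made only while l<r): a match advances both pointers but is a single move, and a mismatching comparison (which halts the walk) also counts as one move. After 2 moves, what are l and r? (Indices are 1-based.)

l=3, r=9

[1,11] 'a'=='a' → l++,r--
[2,10] 'd'=='d' → l++,r--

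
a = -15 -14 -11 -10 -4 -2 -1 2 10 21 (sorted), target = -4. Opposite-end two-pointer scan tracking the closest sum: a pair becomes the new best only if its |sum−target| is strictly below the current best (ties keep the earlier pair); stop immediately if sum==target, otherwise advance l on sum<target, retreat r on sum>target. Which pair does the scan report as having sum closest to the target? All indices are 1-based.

[1,10] -15+21=6 d=10 * → r--
[1,9] -15+10=-5 d=1 * → l++
[2,9] -14+10=-4 d=0 * → stop

pair (-14, 10) with sum -4 (|Δ|=0)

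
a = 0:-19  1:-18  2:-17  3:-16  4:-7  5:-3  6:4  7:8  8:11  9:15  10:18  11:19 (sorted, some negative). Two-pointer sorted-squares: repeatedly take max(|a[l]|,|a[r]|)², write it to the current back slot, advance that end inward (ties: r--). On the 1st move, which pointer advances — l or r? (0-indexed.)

[0,11] |-19|<=|19| out[11]=361 → r--

r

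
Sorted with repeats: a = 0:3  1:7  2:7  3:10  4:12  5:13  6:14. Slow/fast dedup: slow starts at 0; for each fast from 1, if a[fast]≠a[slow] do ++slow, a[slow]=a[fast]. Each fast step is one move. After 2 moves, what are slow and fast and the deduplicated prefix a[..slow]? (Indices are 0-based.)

slow=1, fast=3, prefix=[3, 7]

(s=0,f=1) a[fast]=7≠a[slow]=3 write a[1]=7 → slow++,fast++
(s=1,f=2) a[fast]=7=a[slow] dup → fast++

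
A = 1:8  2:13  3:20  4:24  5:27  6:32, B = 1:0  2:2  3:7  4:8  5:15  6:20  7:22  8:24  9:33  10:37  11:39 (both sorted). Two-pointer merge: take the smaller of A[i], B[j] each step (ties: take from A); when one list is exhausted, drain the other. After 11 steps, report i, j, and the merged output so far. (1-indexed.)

i=5, j=8, merged so far=[0, 2, 7, 8, 8, 13, 15, 20, 20, 22, 24]

[i=1,j=1] A[i]=8>B[j]=0 take 0 → j++
[i=1,j=2] A[i]=8>B[j]=2 take 2 → j++
[i=1,j=3] A[i]=8>B[j]=7 take 7 → j++
[i=1,j=4] A[i]=8<=B[j]=8 take 8 → i++
[i=2,j=4] A[i]=13>B[j]=8 take 8 → j++
[i=2,j=5] A[i]=13<=B[j]=15 take 13 → i++
[i=3,j=5] A[i]=20>B[j]=15 take 15 → j++
[i=3,j=6] A[i]=20<=B[j]=20 take 20 → i++
[i=4,j=6] A[i]=24>B[j]=20 take 20 → j++
[i=4,j=7] A[i]=24>B[j]=22 take 22 → j++
[i=4,j=8] A[i]=24<=B[j]=24 take 24 → i++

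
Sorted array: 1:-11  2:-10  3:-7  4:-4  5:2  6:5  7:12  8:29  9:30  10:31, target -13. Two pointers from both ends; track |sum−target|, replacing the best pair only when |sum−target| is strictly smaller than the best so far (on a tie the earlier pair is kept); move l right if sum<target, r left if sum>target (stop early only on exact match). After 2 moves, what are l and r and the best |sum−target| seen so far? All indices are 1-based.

l=1 r=10: -11+31=20 d=33 *, r--
l=1 r=9: -11+30=19 d=32 *, r--

l=1, r=8, best |Δ|=32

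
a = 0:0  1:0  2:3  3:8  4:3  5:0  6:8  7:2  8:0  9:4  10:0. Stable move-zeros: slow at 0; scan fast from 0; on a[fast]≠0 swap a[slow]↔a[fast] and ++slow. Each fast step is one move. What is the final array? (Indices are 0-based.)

slow=0 fast=0: a[fast]=0, fast++
slow=0 fast=1: a[fast]=0, fast++
slow=0 fast=2: a[fast]=3≠0 swap→a[0]=3, slow++,fast++
slow=1 fast=3: a[fast]=8≠0 swap→a[1]=8, slow++,fast++
slow=2 fast=4: a[fast]=3≠0 swap→a[2]=3, slow++,fast++
slow=3 fast=5: a[fast]=0, fast++
slow=3 fast=6: a[fast]=8≠0 swap→a[3]=8, slow++,fast++
slow=4 fast=7: a[fast]=2≠0 swap→a[4]=2, slow++,fast++
slow=5 fast=8: a[fast]=0, fast++
slow=5 fast=9: a[fast]=4≠0 swap→a[5]=4, slow++,fast++
slow=6 fast=10: a[fast]=0, fast++

[3, 8, 3, 8, 2, 4, 0, 0, 0, 0, 0]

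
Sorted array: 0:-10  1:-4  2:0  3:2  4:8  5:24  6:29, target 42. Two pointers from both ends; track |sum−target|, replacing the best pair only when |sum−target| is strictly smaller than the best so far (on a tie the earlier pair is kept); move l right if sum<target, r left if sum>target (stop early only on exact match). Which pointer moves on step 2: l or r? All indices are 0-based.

l=0 r=6: -10+29=19 d=23 *, l++
l=1 r=6: -4+29=25 d=17 *, l++

l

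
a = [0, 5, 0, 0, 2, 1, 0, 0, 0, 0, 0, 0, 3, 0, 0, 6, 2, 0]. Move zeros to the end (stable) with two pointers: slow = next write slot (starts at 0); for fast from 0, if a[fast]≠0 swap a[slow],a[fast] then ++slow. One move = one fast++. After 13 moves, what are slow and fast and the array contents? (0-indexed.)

slow=0 fast=0: a[fast]=0, fast++
slow=0 fast=1: a[fast]=5≠0 swap→a[0]=5, slow++,fast++
slow=1 fast=2: a[fast]=0, fast++
slow=1 fast=3: a[fast]=0, fast++
slow=1 fast=4: a[fast]=2≠0 swap→a[1]=2, slow++,fast++
slow=2 fast=5: a[fast]=1≠0 swap→a[2]=1, slow++,fast++
slow=3 fast=6: a[fast]=0, fast++
slow=3 fast=7: a[fast]=0, fast++
slow=3 fast=8: a[fast]=0, fast++
slow=3 fast=9: a[fast]=0, fast++
slow=3 fast=10: a[fast]=0, fast++
slow=3 fast=11: a[fast]=0, fast++
slow=3 fast=12: a[fast]=3≠0 swap→a[3]=3, slow++,fast++

slow=4, fast=13, a=[5, 2, 1, 3, 0, 0, 0, 0, 0, 0, 0, 0, 0, 0, 0, 6, 2, 0]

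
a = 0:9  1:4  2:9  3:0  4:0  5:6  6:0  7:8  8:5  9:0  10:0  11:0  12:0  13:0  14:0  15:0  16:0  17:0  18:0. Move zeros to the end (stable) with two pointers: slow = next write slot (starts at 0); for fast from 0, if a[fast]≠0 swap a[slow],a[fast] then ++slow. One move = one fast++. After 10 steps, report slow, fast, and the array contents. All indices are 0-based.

slow=0 fast=0: a[fast]=9≠0 swap→a[0]=9, slow++,fast++
slow=1 fast=1: a[fast]=4≠0 swap→a[1]=4, slow++,fast++
slow=2 fast=2: a[fast]=9≠0 swap→a[2]=9, slow++,fast++
slow=3 fast=3: a[fast]=0, fast++
slow=3 fast=4: a[fast]=0, fast++
slow=3 fast=5: a[fast]=6≠0 swap→a[3]=6, slow++,fast++
slow=4 fast=6: a[fast]=0, fast++
slow=4 fast=7: a[fast]=8≠0 swap→a[4]=8, slow++,fast++
slow=5 fast=8: a[fast]=5≠0 swap→a[5]=5, slow++,fast++
slow=6 fast=9: a[fast]=0, fast++

slow=6, fast=10, a=[9, 4, 9, 6, 8, 5, 0, 0, 0, 0, 0, 0, 0, 0, 0, 0, 0, 0, 0]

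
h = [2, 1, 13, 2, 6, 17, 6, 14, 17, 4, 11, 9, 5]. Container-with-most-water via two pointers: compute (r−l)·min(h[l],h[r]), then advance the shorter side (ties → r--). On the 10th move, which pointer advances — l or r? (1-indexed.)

r

[1,13] min(2,5)*12=24 best=24 * → l++
[2,13] min(1,5)*11=11 best=24 → l++
[3,13] min(13,5)*10=50 best=50 * → r--
[3,12] min(13,9)*9=81 best=81 * → r--
[3,11] min(13,11)*8=88 best=88 * → r--
[3,10] min(13,4)*7=28 best=88 → r--
[3,9] min(13,17)*6=78 best=88 → l++
[4,9] min(2,17)*5=10 best=88 → l++
[5,9] min(6,17)*4=24 best=88 → l++
[6,9] min(17,17)*3=51 best=88 → r--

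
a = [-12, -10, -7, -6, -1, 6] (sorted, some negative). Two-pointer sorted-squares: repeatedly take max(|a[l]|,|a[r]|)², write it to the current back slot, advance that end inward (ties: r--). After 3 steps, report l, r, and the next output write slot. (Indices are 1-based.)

l=1 r=6: |-12|>|6| out[6]=144, l++
l=2 r=6: |-10|>|6| out[5]=100, l++
l=3 r=6: |-7|>|6| out[4]=49, l++

l=4, r=6, next write slot=3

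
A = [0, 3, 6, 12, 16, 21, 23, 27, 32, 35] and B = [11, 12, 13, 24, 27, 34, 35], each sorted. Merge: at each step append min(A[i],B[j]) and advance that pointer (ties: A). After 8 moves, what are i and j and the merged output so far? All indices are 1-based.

i=6, j=4, merged so far=[0, 3, 6, 11, 12, 12, 13, 16]

i=1 j=1: A[i]=0<=B[j]=11 take 0, i++
i=2 j=1: A[i]=3<=B[j]=11 take 3, i++
i=3 j=1: A[i]=6<=B[j]=11 take 6, i++
i=4 j=1: A[i]=12>B[j]=11 take 11, j++
i=4 j=2: A[i]=12<=B[j]=12 take 12, i++
i=5 j=2: A[i]=16>B[j]=12 take 12, j++
i=5 j=3: A[i]=16>B[j]=13 take 13, j++
i=5 j=4: A[i]=16<=B[j]=24 take 16, i++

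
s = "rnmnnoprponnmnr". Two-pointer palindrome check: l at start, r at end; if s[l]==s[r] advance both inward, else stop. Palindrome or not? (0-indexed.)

l=0 r=14: 'r'=='r', l++,r--
l=1 r=13: 'n'=='n', l++,r--
l=2 r=12: 'm'=='m', l++,r--
l=3 r=11: 'n'=='n', l++,r--
l=4 r=10: 'n'=='n', l++,r--
l=5 r=9: 'o'=='o', l++,r--
l=6 r=8: 'p'=='p', l++,r--

palindrome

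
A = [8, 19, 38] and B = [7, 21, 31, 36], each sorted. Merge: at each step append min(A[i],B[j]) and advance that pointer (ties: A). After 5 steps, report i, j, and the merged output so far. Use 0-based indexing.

[i=0,j=0] A[i]=8>B[j]=7 take 7 → j++
[i=0,j=1] A[i]=8<=B[j]=21 take 8 → i++
[i=1,j=1] A[i]=19<=B[j]=21 take 19 → i++
[i=2,j=1] A[i]=38>B[j]=21 take 21 → j++
[i=2,j=2] A[i]=38>B[j]=31 take 31 → j++

i=2, j=3, merged so far=[7, 8, 19, 21, 31]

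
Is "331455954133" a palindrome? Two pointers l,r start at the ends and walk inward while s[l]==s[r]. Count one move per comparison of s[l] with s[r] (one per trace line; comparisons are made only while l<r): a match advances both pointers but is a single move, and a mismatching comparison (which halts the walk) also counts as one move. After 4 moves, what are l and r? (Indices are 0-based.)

l=0 r=11: '3'=='3', l++,r--
l=1 r=10: '3'=='3', l++,r--
l=2 r=9: '1'=='1', l++,r--
l=3 r=8: '4'=='4', l++,r--

l=4, r=7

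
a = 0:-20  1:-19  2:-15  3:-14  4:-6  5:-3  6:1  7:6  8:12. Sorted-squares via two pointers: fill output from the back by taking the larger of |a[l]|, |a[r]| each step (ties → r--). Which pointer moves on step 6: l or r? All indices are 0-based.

r

l=0 r=8: |-20|>|12| out[8]=400, l++
l=1 r=8: |-19|>|12| out[7]=361, l++
l=2 r=8: |-15|>|12| out[6]=225, l++
l=3 r=8: |-14|>|12| out[5]=196, l++
l=4 r=8: |-6|<=|12| out[4]=144, r--
l=4 r=7: |-6|<=|6| out[3]=36, r--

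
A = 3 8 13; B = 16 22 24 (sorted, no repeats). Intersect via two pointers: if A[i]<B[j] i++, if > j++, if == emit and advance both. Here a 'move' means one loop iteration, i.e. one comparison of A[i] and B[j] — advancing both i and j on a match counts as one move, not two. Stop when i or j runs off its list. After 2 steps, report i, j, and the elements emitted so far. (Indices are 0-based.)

i=2, j=0, emitted=[]

[i=0,j=0] 3<16 → i++
[i=1,j=0] 8<16 → i++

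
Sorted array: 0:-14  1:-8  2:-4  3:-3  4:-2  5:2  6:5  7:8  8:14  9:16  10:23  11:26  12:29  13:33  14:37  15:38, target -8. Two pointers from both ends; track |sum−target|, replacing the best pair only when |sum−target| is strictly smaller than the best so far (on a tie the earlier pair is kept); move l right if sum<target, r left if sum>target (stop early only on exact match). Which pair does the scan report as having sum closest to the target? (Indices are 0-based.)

pair (-14, 5) with sum -9 (|Δ|=1)

[0,15] -14+38=24 d=32 * → r--
[0,14] -14+37=23 d=31 * → r--
[0,13] -14+33=19 d=27 * → r--
[0,12] -14+29=15 d=23 * → r--
[0,11] -14+26=12 d=20 * → r--
[0,10] -14+23=9 d=17 * → r--
[0,9] -14+16=2 d=10 * → r--
[0,8] -14+14=0 d=8 * → r--
[0,7] -14+8=-6 d=2 * → r--
[0,6] -14+5=-9 d=1 * → l++
[1,6] -8+5=-3 d=5 → r--
[1,5] -8+2=-6 d=2 → r--
[1,4] -8+-2=-10 d=2 → l++
[2,4] -4+-2=-6 d=2 → r--
[2,3] -4+-3=-7 d=1 → r--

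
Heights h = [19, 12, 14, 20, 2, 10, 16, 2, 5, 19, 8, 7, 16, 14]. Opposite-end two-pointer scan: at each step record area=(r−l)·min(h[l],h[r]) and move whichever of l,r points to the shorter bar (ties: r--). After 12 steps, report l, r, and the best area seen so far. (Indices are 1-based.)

l=1 r=14: min(19,14)*13=182 best=182 *, r--
l=1 r=13: min(19,16)*12=192 best=192 *, r--
l=1 r=12: min(19,7)*11=77 best=192, r--
l=1 r=11: min(19,8)*10=80 best=192, r--
l=1 r=10: min(19,19)*9=171 best=192, r--
l=1 r=9: min(19,5)*8=40 best=192, r--
l=1 r=8: min(19,2)*7=14 best=192, r--
l=1 r=7: min(19,16)*6=96 best=192, r--
l=1 r=6: min(19,10)*5=50 best=192, r--
l=1 r=5: min(19,2)*4=8 best=192, r--
l=1 r=4: min(19,20)*3=57 best=192, l++
l=2 r=4: min(12,20)*2=24 best=192, l++

l=3, r=4, best area=192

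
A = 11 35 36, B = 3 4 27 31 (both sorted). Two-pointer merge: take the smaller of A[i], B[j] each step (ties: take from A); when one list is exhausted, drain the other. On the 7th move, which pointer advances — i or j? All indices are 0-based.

i=0 j=0: A[i]=11>B[j]=3 take 3, j++
i=0 j=1: A[i]=11>B[j]=4 take 4, j++
i=0 j=2: A[i]=11<=B[j]=27 take 11, i++
i=1 j=2: A[i]=35>B[j]=27 take 27, j++
i=1 j=3: A[i]=35>B[j]=31 take 31, j++
i=1 j=4: B done, take A[i]=35, i++
i=2 j=4: B done, take A[i]=36, i++

i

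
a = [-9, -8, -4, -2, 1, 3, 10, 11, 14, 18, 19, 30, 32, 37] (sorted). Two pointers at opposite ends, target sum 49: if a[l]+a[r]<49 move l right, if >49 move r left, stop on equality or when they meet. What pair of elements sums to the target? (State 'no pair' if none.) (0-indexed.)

(19, 30)

l=0 r=13: -9+37=28 <49, l++
l=1 r=13: -8+37=29 <49, l++
l=2 r=13: -4+37=33 <49, l++
l=3 r=13: -2+37=35 <49, l++
l=4 r=13: 1+37=38 <49, l++
l=5 r=13: 3+37=40 <49, l++
l=6 r=13: 10+37=47 <49, l++
l=7 r=13: 11+37=48 <49, l++
l=8 r=13: 14+37=51 >49, r--
l=8 r=12: 14+32=46 <49, l++
l=9 r=12: 18+32=50 >49, r--
l=9 r=11: 18+30=48 <49, l++
l=10 r=11: 19+30=49, found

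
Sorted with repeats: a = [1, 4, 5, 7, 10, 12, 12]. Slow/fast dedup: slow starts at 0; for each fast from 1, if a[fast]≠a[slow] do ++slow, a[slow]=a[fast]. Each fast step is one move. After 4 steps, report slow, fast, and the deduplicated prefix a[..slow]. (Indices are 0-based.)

(s=0,f=1) a[fast]=4≠a[slow]=1 write a[1]=4 → slow++,fast++
(s=1,f=2) a[fast]=5≠a[slow]=4 write a[2]=5 → slow++,fast++
(s=2,f=3) a[fast]=7≠a[slow]=5 write a[3]=7 → slow++,fast++
(s=3,f=4) a[fast]=10≠a[slow]=7 write a[4]=10 → slow++,fast++

slow=4, fast=5, prefix=[1, 4, 5, 7, 10]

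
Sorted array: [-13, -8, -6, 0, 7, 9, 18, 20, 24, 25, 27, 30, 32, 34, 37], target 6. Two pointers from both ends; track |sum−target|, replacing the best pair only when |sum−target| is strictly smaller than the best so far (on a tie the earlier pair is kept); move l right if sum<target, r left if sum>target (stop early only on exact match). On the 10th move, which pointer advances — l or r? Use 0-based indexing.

l=0 r=14: -13+37=24 d=18 *, r--
l=0 r=13: -13+34=21 d=15 *, r--
l=0 r=12: -13+32=19 d=13 *, r--
l=0 r=11: -13+30=17 d=11 *, r--
l=0 r=10: -13+27=14 d=8 *, r--
l=0 r=9: -13+25=12 d=6 *, r--
l=0 r=8: -13+24=11 d=5 *, r--
l=0 r=7: -13+20=7 d=1 *, r--
l=0 r=6: -13+18=5 d=1, l++
l=1 r=6: -8+18=10 d=4, r--

r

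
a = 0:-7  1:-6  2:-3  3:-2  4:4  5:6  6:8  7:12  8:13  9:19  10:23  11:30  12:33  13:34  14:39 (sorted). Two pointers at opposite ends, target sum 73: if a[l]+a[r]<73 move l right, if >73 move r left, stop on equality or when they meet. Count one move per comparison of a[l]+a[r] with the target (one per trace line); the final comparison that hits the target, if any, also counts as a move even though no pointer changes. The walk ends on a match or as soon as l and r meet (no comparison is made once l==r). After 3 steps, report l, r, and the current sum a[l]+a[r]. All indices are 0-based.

l=3, r=14, sum=37

l=0 r=14: -7+39=32 <73, l++
l=1 r=14: -6+39=33 <73, l++
l=2 r=14: -3+39=36 <73, l++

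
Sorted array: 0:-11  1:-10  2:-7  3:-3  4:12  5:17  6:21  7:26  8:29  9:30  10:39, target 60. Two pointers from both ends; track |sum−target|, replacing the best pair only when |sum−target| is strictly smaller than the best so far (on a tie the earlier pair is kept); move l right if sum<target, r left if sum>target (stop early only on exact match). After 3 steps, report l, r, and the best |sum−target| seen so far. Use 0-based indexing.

l=0 r=10: -11+39=28 d=32 *, l++
l=1 r=10: -10+39=29 d=31 *, l++
l=2 r=10: -7+39=32 d=28 *, l++

l=3, r=10, best |Δ|=28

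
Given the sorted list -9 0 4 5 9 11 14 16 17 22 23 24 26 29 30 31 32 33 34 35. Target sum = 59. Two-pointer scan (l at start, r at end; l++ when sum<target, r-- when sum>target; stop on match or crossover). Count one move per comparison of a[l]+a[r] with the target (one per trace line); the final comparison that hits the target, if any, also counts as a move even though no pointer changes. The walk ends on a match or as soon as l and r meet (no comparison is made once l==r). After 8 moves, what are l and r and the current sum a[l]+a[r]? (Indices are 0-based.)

l=0 r=19: -9+35=26 <59, l++
l=1 r=19: 0+35=35 <59, l++
l=2 r=19: 4+35=39 <59, l++
l=3 r=19: 5+35=40 <59, l++
l=4 r=19: 9+35=44 <59, l++
l=5 r=19: 11+35=46 <59, l++
l=6 r=19: 14+35=49 <59, l++
l=7 r=19: 16+35=51 <59, l++

l=8, r=19, sum=52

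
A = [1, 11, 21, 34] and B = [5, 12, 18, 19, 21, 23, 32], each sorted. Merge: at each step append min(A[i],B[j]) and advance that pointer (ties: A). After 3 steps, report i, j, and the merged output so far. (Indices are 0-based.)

i=0 j=0: A[i]=1<=B[j]=5 take 1, i++
i=1 j=0: A[i]=11>B[j]=5 take 5, j++
i=1 j=1: A[i]=11<=B[j]=12 take 11, i++

i=2, j=1, merged so far=[1, 5, 11]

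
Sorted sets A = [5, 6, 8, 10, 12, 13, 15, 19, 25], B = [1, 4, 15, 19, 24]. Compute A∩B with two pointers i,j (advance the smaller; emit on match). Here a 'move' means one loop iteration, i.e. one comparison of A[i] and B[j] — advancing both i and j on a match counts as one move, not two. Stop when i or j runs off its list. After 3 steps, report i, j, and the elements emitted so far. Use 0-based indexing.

i=1, j=2, emitted=[]

[i=0,j=0] 5>1 → j++
[i=0,j=1] 5>4 → j++
[i=0,j=2] 5<15 → i++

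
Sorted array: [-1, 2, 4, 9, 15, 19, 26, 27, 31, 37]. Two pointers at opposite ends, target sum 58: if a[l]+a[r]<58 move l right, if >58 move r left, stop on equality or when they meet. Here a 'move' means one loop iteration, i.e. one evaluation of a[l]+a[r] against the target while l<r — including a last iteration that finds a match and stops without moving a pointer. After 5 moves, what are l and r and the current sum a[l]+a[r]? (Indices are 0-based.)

l=0 r=9: -1+37=36 <58, l++
l=1 r=9: 2+37=39 <58, l++
l=2 r=9: 4+37=41 <58, l++
l=3 r=9: 9+37=46 <58, l++
l=4 r=9: 15+37=52 <58, l++

l=5, r=9, sum=56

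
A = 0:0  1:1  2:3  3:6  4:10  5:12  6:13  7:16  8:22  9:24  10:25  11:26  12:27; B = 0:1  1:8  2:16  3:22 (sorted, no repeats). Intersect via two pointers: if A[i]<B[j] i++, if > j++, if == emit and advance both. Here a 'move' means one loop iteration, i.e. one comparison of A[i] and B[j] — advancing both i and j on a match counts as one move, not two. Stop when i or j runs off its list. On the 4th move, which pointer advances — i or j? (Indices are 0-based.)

i

i=0 j=0: 0<1, i++
i=1 j=0: 1==1 emit, i++,j++
i=2 j=1: 3<8, i++
i=3 j=1: 6<8, i++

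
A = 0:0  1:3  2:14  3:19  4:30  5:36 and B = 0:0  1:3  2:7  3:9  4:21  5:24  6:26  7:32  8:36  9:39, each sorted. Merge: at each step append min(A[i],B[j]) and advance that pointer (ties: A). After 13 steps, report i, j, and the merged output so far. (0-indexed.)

i=5, j=8, merged so far=[0, 0, 3, 3, 7, 9, 14, 19, 21, 24, 26, 30, 32]

i=0 j=0: A[i]=0<=B[j]=0 take 0, i++
i=1 j=0: A[i]=3>B[j]=0 take 0, j++
i=1 j=1: A[i]=3<=B[j]=3 take 3, i++
i=2 j=1: A[i]=14>B[j]=3 take 3, j++
i=2 j=2: A[i]=14>B[j]=7 take 7, j++
i=2 j=3: A[i]=14>B[j]=9 take 9, j++
i=2 j=4: A[i]=14<=B[j]=21 take 14, i++
i=3 j=4: A[i]=19<=B[j]=21 take 19, i++
i=4 j=4: A[i]=30>B[j]=21 take 21, j++
i=4 j=5: A[i]=30>B[j]=24 take 24, j++
i=4 j=6: A[i]=30>B[j]=26 take 26, j++
i=4 j=7: A[i]=30<=B[j]=32 take 30, i++
i=5 j=7: A[i]=36>B[j]=32 take 32, j++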